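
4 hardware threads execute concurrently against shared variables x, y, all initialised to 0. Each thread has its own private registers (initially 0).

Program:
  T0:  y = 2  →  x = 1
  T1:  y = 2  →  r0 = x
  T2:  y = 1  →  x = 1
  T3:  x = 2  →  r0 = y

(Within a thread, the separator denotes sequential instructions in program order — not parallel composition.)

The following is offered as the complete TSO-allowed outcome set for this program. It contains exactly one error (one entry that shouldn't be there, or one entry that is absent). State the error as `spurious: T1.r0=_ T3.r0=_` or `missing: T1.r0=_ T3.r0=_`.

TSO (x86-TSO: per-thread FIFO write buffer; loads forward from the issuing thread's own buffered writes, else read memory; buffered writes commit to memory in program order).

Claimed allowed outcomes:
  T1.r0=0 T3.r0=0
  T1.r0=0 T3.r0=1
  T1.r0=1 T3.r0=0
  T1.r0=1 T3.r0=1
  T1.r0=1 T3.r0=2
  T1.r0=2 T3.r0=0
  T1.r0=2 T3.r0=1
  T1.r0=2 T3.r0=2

missing: T1.r0=0 T3.r0=2

outcome vector order: (T1.r0,T3.r0)
TSO (9): 00, 01, 02, 10, 11, 12, 20, 21, 22
TSO∖claimed = {02}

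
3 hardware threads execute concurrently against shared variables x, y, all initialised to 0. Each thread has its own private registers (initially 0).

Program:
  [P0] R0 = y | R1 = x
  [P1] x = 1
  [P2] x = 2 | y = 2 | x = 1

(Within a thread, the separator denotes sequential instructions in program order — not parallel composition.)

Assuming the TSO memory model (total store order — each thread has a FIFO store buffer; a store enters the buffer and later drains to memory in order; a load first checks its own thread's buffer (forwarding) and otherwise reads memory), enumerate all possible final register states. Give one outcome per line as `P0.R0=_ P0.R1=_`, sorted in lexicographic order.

outcome vector order: (P0.R0,P0.R1)
|TSO outcomes| = 5

P0.R0=0 P0.R1=0
P0.R0=0 P0.R1=1
P0.R0=0 P0.R1=2
P0.R0=2 P0.R1=1
P0.R0=2 P0.R1=2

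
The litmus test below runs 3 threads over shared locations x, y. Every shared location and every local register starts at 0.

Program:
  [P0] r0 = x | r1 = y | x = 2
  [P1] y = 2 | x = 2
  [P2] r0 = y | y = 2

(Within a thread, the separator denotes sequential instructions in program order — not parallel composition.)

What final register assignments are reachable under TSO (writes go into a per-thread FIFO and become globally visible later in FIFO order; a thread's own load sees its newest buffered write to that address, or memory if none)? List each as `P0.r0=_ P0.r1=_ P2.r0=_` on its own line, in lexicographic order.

outcome vector order: (P0.r0,P0.r1,P2.r0)
|TSO outcomes| = 6

P0.r0=0 P0.r1=0 P2.r0=0
P0.r0=0 P0.r1=0 P2.r0=2
P0.r0=0 P0.r1=2 P2.r0=0
P0.r0=0 P0.r1=2 P2.r0=2
P0.r0=2 P0.r1=2 P2.r0=0
P0.r0=2 P0.r1=2 P2.r0=2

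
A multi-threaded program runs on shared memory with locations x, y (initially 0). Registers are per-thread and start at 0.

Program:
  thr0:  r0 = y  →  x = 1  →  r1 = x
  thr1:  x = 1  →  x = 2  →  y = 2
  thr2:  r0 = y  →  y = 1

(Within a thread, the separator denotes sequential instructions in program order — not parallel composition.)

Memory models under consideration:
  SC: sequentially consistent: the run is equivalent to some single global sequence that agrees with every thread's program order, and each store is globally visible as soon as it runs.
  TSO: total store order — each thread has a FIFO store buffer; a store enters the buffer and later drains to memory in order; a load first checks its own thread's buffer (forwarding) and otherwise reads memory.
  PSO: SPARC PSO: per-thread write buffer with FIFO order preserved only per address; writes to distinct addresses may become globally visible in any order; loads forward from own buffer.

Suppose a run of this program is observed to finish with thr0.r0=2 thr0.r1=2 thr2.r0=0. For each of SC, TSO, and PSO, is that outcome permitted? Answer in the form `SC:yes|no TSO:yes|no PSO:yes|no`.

SC:no TSO:no PSO:yes

outcome vector order: (thr0.r0,thr0.r1,thr2.r0)
under SC → <0 1 0>, <0 1 2>, <0 2 0>, <0 2 2>, <1 1 0>, <1 1 2>, <1 2 0>, <2 1 0>, <2 1 2>
under TSO → <0 1 0>, <0 1 2>, <0 2 0>, <0 2 2>, <1 1 0>, <1 1 2>, <1 2 0>, <2 1 0>, <2 1 2>
under PSO → <0 1 0>, <0 1 2>, <0 2 0>, <0 2 2>, <1 1 0>, <1 1 2>, <1 2 0>, <1 2 2>, <2 1 0>, <2 1 2>, <2 2 0>, <2 2 2>
target <2 2 0> ∈ {PSO}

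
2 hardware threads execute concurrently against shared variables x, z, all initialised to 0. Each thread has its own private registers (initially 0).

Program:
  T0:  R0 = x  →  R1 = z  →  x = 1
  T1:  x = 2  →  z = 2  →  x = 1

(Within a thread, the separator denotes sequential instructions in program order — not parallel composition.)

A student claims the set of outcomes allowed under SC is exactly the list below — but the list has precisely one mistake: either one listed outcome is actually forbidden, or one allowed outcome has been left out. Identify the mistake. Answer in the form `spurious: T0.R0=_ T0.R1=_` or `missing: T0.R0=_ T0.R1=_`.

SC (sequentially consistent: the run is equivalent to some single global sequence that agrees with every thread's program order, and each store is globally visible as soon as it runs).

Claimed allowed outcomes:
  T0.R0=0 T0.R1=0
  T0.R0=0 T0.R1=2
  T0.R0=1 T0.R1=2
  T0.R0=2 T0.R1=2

outcome vector order: (T0.R0,T0.R1)
SC (5): 00 02 12 20 22
SC∖claimed = {20}

missing: T0.R0=2 T0.R1=0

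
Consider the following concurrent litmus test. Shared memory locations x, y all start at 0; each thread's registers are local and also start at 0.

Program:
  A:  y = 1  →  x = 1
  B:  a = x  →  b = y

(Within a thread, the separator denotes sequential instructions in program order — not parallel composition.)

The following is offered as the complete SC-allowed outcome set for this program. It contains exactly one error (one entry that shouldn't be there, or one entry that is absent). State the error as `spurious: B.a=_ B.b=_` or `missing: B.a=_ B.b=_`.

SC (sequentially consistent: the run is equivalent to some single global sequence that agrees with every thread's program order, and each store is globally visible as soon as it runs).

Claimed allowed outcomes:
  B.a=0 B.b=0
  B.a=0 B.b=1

outcome vector order: (B.a,B.b)
under SC → 00; 01; 11
SC∖claimed = {11}

missing: B.a=1 B.b=1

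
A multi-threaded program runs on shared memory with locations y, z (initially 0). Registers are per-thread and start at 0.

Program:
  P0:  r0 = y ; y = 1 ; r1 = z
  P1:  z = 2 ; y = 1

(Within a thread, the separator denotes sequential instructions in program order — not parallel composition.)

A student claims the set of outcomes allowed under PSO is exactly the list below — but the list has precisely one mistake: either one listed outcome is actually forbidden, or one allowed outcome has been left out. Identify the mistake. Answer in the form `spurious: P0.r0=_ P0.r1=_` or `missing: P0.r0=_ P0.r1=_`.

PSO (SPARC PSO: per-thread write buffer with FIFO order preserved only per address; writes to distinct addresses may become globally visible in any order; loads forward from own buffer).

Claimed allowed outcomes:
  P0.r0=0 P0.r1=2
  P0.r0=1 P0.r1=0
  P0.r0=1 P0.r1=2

missing: P0.r0=0 P0.r1=0

outcome vector order: (P0.r0,P0.r1)
PSO (4): 00, 02, 10, 12
PSO∖claimed = {00}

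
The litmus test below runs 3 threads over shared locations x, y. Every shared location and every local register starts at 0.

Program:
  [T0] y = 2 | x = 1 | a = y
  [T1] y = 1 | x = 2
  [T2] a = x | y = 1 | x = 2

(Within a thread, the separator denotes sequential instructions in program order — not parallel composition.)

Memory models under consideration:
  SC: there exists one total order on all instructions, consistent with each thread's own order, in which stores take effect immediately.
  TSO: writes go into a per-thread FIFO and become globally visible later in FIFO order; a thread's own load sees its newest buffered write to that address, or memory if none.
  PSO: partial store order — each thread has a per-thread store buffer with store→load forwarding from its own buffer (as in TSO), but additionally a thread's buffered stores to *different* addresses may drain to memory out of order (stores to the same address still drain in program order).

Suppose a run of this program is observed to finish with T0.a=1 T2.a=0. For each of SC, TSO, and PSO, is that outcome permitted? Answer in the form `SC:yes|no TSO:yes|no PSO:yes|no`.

SC:yes TSO:yes PSO:yes

outcome vector order: (T0.a,T2.a)
[SC] allowed = {1/0; 1/1; 1/2; 2/0; 2/1; 2/2}
[TSO] allowed = {1/0; 1/1; 1/2; 2/0; 2/1; 2/2}
[PSO] allowed = {1/0; 1/1; 1/2; 2/0; 2/1; 2/2}
target 1/0 ∈ {SC,TSO,PSO}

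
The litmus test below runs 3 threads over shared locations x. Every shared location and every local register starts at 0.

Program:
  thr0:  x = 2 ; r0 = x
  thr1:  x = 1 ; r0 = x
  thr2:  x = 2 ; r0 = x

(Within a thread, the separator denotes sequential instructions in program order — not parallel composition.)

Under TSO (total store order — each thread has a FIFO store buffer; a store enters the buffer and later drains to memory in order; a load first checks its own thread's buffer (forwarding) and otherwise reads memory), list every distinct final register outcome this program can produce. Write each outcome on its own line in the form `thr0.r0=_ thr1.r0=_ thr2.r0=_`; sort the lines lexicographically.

outcome vector order: (thr0.r0,thr1.r0,thr2.r0)
|TSO outcomes| = 7

thr0.r0=1 thr1.r0=1 thr2.r0=1
thr0.r0=1 thr1.r0=1 thr2.r0=2
thr0.r0=1 thr1.r0=2 thr2.r0=2
thr0.r0=2 thr1.r0=1 thr2.r0=1
thr0.r0=2 thr1.r0=1 thr2.r0=2
thr0.r0=2 thr1.r0=2 thr2.r0=1
thr0.r0=2 thr1.r0=2 thr2.r0=2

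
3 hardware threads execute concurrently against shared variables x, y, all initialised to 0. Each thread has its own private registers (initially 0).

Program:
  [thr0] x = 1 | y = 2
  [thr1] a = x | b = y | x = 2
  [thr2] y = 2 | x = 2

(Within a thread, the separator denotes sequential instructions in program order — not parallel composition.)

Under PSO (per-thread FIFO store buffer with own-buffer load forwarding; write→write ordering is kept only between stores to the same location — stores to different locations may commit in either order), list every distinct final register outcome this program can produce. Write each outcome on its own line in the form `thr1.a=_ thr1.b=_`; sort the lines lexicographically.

outcome vector order: (thr1.a,thr1.b)
|PSO outcomes| = 6

thr1.a=0 thr1.b=0
thr1.a=0 thr1.b=2
thr1.a=1 thr1.b=0
thr1.a=1 thr1.b=2
thr1.a=2 thr1.b=0
thr1.a=2 thr1.b=2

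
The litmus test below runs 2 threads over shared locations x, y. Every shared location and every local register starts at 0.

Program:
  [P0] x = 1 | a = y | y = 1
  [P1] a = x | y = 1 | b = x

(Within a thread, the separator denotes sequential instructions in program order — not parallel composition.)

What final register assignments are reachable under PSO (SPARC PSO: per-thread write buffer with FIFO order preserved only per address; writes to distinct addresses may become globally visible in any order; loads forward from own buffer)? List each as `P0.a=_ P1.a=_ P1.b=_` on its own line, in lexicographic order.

outcome vector order: (P0.a,P1.a,P1.b)
|PSO outcomes| = 6

P0.a=0 P1.a=0 P1.b=0
P0.a=0 P1.a=0 P1.b=1
P0.a=0 P1.a=1 P1.b=1
P0.a=1 P1.a=0 P1.b=0
P0.a=1 P1.a=0 P1.b=1
P0.a=1 P1.a=1 P1.b=1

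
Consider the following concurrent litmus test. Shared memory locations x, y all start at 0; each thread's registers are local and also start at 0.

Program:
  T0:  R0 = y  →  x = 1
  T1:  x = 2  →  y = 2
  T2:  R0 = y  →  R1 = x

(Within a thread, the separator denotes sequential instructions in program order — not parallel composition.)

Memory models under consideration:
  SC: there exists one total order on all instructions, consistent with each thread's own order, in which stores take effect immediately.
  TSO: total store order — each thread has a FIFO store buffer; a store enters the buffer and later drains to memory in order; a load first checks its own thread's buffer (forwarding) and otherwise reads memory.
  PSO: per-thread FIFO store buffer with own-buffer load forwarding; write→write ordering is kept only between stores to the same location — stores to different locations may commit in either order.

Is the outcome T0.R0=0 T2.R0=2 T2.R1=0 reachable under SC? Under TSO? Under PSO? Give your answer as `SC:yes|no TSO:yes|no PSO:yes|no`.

SC:no TSO:no PSO:yes

outcome vector order: (T0.R0,T2.R0,T2.R1)
SC (10): 0/0/0, 0/0/1, 0/0/2, 0/2/1, 0/2/2, 2/0/0, 2/0/1, 2/0/2, 2/2/1, 2/2/2
TSO (10): 0/0/0, 0/0/1, 0/0/2, 0/2/1, 0/2/2, 2/0/0, 2/0/1, 2/0/2, 2/2/1, 2/2/2
PSO (12): 0/0/0, 0/0/1, 0/0/2, 0/2/0, 0/2/1, 0/2/2, 2/0/0, 2/0/1, 2/0/2, 2/2/0, 2/2/1, 2/2/2
target 0/2/0 ∈ {PSO}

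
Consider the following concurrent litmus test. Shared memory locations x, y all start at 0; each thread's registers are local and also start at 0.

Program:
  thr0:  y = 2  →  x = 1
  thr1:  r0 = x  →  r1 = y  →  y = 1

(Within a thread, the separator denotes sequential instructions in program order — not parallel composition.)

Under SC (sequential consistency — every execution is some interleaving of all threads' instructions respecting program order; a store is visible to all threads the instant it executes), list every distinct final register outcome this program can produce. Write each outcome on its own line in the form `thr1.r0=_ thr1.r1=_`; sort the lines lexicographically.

outcome vector order: (thr1.r0,thr1.r1)
|SC outcomes| = 3

thr1.r0=0 thr1.r1=0
thr1.r0=0 thr1.r1=2
thr1.r0=1 thr1.r1=2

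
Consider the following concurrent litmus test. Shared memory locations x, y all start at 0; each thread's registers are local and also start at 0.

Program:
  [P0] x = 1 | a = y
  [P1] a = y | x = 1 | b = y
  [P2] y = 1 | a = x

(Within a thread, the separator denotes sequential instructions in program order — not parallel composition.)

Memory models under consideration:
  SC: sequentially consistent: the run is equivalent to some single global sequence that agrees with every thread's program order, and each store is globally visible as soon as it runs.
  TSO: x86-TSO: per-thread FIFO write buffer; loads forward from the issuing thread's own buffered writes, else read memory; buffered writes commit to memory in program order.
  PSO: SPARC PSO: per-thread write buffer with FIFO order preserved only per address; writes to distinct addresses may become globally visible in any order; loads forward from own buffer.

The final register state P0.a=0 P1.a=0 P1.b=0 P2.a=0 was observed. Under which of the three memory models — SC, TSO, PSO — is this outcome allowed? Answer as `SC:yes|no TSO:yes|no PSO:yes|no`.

SC:no TSO:yes PSO:yes

outcome vector order: (P0.a,P1.a,P1.b,P2.a)
[SC] allowed = {0/0/0/1, 0/0/1/1, 0/1/1/1, 1/0/0/1, 1/0/1/0, 1/0/1/1, 1/1/1/0, 1/1/1/1}
[TSO] allowed = {0/0/0/0, 0/0/0/1, 0/0/1/0, 0/0/1/1, 0/1/1/0, 0/1/1/1, 1/0/0/0, 1/0/0/1, 1/0/1/0, 1/0/1/1, 1/1/1/0, 1/1/1/1}
[PSO] allowed = {0/0/0/0, 0/0/0/1, 0/0/1/0, 0/0/1/1, 0/1/1/0, 0/1/1/1, 1/0/0/0, 1/0/0/1, 1/0/1/0, 1/0/1/1, 1/1/1/0, 1/1/1/1}
target 0/0/0/0 ∈ {TSO,PSO}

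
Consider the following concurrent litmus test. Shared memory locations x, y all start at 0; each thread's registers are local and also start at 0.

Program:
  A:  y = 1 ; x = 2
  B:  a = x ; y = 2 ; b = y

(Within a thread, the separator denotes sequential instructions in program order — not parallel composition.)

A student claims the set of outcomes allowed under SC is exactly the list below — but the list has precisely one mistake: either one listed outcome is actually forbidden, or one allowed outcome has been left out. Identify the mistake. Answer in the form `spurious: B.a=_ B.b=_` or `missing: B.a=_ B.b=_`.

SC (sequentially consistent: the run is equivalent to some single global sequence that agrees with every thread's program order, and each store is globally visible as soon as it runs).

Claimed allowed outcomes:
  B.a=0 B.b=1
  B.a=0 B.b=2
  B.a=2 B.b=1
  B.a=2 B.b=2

outcome vector order: (B.a,B.b)
under SC → 01; 02; 22
claimed∖SC = {21}

spurious: B.a=2 B.b=1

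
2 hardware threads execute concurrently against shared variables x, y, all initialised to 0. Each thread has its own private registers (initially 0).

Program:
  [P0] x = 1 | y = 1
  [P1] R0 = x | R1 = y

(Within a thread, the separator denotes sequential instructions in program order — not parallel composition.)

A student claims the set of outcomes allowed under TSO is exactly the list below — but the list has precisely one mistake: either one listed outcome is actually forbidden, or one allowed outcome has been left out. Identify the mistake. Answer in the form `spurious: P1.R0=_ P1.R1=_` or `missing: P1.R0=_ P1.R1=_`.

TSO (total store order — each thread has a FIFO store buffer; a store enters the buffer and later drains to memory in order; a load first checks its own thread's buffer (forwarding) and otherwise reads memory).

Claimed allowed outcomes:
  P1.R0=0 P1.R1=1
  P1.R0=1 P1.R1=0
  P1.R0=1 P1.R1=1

missing: P1.R0=0 P1.R1=0

outcome vector order: (P1.R0,P1.R1)
TSO: 4 outcomes — {<0 0>; <0 1>; <1 0>; <1 1>}
TSO∖claimed = {<0 0>}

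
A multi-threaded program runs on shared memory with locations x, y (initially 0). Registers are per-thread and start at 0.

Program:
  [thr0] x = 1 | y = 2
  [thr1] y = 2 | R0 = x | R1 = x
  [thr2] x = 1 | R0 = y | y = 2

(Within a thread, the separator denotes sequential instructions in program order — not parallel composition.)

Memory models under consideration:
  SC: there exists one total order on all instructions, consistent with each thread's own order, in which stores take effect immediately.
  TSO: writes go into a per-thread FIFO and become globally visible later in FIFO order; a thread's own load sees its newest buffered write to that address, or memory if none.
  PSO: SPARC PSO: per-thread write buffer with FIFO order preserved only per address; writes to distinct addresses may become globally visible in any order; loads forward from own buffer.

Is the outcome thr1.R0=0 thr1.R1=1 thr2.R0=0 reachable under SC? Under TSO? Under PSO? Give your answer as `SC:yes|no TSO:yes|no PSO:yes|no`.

outcome vector order: (thr1.R0,thr1.R1,thr2.R0)
[SC] allowed = {002 012 110 112}
[TSO] allowed = {000 002 010 012 110 112}
[PSO] allowed = {000 002 010 012 110 112}
target 010 ∈ {TSO,PSO}

SC:no TSO:yes PSO:yes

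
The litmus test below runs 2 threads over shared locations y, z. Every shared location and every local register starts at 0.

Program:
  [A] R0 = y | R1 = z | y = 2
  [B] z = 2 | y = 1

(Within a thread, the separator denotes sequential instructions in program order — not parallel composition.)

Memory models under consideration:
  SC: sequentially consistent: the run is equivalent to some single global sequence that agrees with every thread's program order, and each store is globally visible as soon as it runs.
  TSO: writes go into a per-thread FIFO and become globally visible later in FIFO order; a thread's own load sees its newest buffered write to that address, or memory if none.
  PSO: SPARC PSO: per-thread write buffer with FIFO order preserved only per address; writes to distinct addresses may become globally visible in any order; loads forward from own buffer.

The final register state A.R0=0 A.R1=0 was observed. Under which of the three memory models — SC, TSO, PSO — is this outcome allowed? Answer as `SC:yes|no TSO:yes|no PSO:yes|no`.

SC:yes TSO:yes PSO:yes

outcome vector order: (A.R0,A.R1)
SC (3): 00, 02, 12
TSO (3): 00, 02, 12
PSO (4): 00, 02, 10, 12
target 00 ∈ {SC,TSO,PSO}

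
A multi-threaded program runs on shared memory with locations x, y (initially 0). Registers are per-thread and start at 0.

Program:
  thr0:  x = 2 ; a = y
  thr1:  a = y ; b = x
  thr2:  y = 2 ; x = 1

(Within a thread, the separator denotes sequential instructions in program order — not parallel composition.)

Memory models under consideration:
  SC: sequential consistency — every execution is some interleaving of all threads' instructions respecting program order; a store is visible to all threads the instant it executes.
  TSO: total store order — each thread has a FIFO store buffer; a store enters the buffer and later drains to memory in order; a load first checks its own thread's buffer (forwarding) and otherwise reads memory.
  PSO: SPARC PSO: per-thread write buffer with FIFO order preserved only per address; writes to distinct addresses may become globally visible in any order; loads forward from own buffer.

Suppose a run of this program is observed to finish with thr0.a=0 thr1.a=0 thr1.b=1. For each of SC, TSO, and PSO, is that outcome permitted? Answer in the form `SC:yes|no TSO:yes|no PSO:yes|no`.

SC:yes TSO:yes PSO:yes

outcome vector order: (thr0.a,thr1.a,thr1.b)
[SC] allowed = {000, 001, 002, 021, 022, 200, 201, 202, 220, 221, 222}
[TSO] allowed = {000, 001, 002, 020, 021, 022, 200, 201, 202, 220, 221, 222}
[PSO] allowed = {000, 001, 002, 020, 021, 022, 200, 201, 202, 220, 221, 222}
target 001 ∈ {SC,TSO,PSO}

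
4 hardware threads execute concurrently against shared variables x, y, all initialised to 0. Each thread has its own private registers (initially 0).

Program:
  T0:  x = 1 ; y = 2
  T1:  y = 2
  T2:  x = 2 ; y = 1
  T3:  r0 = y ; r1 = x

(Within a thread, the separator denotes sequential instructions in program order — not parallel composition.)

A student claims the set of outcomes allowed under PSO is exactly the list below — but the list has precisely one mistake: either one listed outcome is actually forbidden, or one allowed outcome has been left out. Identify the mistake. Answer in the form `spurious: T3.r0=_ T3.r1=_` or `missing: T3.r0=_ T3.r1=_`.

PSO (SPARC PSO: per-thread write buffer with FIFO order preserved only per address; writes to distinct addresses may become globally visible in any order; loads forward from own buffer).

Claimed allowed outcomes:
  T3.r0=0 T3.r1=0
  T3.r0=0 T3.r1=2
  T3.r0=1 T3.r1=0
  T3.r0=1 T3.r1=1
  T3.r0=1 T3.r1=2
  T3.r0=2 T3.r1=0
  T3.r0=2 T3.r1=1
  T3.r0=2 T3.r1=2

missing: T3.r0=0 T3.r1=1

outcome vector order: (T3.r0,T3.r1)
under PSO → 00; 01; 02; 10; 11; 12; 20; 21; 22
PSO∖claimed = {01}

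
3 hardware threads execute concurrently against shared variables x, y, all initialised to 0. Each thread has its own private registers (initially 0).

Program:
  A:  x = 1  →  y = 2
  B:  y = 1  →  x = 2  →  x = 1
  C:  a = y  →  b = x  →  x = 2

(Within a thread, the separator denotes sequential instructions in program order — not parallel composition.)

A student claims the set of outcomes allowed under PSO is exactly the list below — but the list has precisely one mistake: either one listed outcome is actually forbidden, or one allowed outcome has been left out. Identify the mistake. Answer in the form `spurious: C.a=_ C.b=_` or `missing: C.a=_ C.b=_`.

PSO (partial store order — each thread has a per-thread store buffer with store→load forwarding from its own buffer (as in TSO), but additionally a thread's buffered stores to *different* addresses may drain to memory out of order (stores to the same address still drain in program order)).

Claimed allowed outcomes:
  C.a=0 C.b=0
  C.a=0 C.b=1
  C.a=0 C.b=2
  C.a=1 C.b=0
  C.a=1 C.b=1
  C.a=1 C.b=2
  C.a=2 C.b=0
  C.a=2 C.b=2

missing: C.a=2 C.b=1

outcome vector order: (C.a,C.b)
PSO: 9 outcomes — {00 01 02 10 11 12 20 21 22}
PSO∖claimed = {21}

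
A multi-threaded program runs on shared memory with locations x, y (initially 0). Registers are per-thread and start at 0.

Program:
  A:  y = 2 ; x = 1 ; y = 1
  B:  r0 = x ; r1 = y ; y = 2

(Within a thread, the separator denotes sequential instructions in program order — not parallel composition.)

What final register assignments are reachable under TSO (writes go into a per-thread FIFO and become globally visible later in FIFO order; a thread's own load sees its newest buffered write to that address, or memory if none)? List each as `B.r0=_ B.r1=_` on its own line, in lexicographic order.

B.r0=0 B.r1=0
B.r0=0 B.r1=1
B.r0=0 B.r1=2
B.r0=1 B.r1=1
B.r0=1 B.r1=2

outcome vector order: (B.r0,B.r1)
|TSO outcomes| = 5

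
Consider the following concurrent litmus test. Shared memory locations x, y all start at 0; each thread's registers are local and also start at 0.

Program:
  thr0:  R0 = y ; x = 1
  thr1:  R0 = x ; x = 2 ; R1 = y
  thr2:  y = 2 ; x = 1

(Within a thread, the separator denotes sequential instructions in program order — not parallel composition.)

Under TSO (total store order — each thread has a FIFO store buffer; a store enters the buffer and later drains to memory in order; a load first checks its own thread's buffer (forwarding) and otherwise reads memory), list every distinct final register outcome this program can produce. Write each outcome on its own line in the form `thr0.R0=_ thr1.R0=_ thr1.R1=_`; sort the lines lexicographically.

outcome vector order: (thr0.R0,thr1.R0,thr1.R1)
|TSO outcomes| = 7

thr0.R0=0 thr1.R0=0 thr1.R1=0
thr0.R0=0 thr1.R0=0 thr1.R1=2
thr0.R0=0 thr1.R0=1 thr1.R1=0
thr0.R0=0 thr1.R0=1 thr1.R1=2
thr0.R0=2 thr1.R0=0 thr1.R1=0
thr0.R0=2 thr1.R0=0 thr1.R1=2
thr0.R0=2 thr1.R0=1 thr1.R1=2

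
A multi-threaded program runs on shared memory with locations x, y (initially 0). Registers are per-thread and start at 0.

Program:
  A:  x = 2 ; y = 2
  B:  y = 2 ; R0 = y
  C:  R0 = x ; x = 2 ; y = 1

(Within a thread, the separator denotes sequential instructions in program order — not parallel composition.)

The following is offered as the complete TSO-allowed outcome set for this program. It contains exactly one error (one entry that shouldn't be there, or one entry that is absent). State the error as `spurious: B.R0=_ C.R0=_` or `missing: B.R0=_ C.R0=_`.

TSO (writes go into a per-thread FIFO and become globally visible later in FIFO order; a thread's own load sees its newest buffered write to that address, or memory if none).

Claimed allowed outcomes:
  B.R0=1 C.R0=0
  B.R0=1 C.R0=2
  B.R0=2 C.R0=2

outcome vector order: (B.R0,C.R0)
TSO (4): 10; 12; 20; 22
TSO∖claimed = {20}

missing: B.R0=2 C.R0=0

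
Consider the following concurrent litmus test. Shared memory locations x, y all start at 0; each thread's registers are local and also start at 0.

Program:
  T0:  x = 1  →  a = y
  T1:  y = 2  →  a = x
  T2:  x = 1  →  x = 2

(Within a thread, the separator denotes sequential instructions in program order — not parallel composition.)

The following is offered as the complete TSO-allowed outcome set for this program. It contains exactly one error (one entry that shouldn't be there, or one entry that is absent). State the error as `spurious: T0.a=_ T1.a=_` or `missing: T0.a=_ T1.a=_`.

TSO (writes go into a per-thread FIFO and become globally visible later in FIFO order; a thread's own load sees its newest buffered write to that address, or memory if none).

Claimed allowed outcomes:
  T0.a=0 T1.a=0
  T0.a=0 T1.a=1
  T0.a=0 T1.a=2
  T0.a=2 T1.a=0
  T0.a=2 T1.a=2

missing: T0.a=2 T1.a=1

outcome vector order: (T0.a,T1.a)
TSO: 6 outcomes — {0/0, 0/1, 0/2, 2/0, 2/1, 2/2}
TSO∖claimed = {2/1}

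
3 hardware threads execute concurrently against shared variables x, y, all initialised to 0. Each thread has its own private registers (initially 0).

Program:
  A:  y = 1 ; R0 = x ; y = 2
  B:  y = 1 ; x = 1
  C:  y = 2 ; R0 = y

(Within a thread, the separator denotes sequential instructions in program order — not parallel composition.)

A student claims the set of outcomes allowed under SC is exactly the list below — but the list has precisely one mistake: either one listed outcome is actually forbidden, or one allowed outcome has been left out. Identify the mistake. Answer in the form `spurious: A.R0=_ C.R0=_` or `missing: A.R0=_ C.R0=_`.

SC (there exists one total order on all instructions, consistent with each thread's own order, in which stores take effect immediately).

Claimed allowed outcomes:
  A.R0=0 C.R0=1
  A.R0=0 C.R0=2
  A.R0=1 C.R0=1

outcome vector order: (A.R0,C.R0)
under SC → (0,1), (0,2), (1,1), (1,2)
SC∖claimed = {(1,2)}

missing: A.R0=1 C.R0=2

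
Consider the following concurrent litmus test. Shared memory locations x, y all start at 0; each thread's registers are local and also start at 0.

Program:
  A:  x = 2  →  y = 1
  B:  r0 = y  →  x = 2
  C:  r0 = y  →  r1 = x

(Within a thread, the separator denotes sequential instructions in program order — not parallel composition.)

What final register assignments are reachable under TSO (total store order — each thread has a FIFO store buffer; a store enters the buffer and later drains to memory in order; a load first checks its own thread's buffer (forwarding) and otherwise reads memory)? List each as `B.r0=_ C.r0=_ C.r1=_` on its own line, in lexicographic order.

outcome vector order: (B.r0,C.r0,C.r1)
|TSO outcomes| = 6

B.r0=0 C.r0=0 C.r1=0
B.r0=0 C.r0=0 C.r1=2
B.r0=0 C.r0=1 C.r1=2
B.r0=1 C.r0=0 C.r1=0
B.r0=1 C.r0=0 C.r1=2
B.r0=1 C.r0=1 C.r1=2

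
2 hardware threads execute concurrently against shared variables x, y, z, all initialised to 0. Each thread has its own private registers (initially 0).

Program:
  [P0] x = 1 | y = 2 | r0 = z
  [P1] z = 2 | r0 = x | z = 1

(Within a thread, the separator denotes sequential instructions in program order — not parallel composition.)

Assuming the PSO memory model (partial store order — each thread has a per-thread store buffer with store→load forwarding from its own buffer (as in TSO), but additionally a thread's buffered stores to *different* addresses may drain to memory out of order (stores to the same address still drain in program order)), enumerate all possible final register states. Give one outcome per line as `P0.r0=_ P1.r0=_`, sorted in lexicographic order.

outcome vector order: (P0.r0,P1.r0)
|PSO outcomes| = 6

P0.r0=0 P1.r0=0
P0.r0=0 P1.r0=1
P0.r0=1 P1.r0=0
P0.r0=1 P1.r0=1
P0.r0=2 P1.r0=0
P0.r0=2 P1.r0=1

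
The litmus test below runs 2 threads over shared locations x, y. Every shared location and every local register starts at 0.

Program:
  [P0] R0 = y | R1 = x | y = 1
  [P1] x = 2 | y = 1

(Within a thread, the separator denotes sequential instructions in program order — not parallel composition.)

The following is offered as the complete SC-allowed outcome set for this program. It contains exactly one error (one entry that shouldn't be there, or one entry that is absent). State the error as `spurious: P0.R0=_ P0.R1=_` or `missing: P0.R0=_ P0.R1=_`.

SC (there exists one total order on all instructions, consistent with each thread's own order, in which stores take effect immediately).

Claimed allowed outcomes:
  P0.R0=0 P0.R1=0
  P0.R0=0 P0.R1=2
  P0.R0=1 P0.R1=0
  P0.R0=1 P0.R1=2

outcome vector order: (P0.R0,P0.R1)
SC: 3 outcomes — {(0,0) (0,2) (1,2)}
claimed∖SC = {(1,0)}

spurious: P0.R0=1 P0.R1=0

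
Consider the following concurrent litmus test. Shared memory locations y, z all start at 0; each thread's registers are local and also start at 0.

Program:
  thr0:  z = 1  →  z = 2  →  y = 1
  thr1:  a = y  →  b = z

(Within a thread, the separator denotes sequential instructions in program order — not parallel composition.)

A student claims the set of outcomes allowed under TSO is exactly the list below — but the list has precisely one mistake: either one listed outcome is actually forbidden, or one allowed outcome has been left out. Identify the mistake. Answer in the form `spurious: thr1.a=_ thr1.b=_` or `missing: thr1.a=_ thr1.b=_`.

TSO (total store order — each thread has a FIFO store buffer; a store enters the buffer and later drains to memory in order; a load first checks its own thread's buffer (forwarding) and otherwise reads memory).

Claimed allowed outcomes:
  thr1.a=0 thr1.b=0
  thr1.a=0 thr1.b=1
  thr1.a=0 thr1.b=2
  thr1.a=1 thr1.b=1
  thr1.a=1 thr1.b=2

outcome vector order: (thr1.a,thr1.b)
TSO (4): <0 0> <0 1> <0 2> <1 2>
claimed∖TSO = {<1 1>}

spurious: thr1.a=1 thr1.b=1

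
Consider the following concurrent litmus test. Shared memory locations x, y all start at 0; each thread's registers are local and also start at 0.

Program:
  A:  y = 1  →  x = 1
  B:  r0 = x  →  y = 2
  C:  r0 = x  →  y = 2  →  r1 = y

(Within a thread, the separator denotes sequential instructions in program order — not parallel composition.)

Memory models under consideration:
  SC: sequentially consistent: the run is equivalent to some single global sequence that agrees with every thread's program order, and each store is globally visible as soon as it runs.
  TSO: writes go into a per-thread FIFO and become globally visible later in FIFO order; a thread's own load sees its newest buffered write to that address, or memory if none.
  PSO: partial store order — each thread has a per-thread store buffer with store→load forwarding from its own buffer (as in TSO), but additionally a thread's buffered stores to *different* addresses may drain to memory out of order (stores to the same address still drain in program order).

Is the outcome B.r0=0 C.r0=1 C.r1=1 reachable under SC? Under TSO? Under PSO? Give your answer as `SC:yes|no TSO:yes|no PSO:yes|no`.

outcome vector order: (B.r0,C.r0,C.r1)
SC: 6 outcomes — {<0 0 1> <0 0 2> <0 1 2> <1 0 1> <1 0 2> <1 1 2>}
TSO: 6 outcomes — {<0 0 1> <0 0 2> <0 1 2> <1 0 1> <1 0 2> <1 1 2>}
PSO: 8 outcomes — {<0 0 1> <0 0 2> <0 1 1> <0 1 2> <1 0 1> <1 0 2> <1 1 1> <1 1 2>}
target <0 1 1> ∈ {PSO}

SC:no TSO:no PSO:yes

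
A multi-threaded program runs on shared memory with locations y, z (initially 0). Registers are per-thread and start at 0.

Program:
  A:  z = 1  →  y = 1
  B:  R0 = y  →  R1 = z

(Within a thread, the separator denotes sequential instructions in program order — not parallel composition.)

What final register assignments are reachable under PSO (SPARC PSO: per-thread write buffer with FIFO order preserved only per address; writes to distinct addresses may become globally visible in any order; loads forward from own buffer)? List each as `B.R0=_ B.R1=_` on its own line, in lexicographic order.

outcome vector order: (B.R0,B.R1)
|PSO outcomes| = 4

B.R0=0 B.R1=0
B.R0=0 B.R1=1
B.R0=1 B.R1=0
B.R0=1 B.R1=1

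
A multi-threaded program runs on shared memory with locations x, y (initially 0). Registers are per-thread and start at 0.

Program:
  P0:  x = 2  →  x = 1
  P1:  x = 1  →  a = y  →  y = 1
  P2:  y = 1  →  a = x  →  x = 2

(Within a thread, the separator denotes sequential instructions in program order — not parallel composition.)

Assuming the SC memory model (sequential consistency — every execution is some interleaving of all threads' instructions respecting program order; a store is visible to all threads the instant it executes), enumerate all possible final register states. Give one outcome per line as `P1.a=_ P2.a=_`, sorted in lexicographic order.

P1.a=0 P2.a=1
P1.a=0 P2.a=2
P1.a=1 P2.a=0
P1.a=1 P2.a=1
P1.a=1 P2.a=2

outcome vector order: (P1.a,P2.a)
|SC outcomes| = 5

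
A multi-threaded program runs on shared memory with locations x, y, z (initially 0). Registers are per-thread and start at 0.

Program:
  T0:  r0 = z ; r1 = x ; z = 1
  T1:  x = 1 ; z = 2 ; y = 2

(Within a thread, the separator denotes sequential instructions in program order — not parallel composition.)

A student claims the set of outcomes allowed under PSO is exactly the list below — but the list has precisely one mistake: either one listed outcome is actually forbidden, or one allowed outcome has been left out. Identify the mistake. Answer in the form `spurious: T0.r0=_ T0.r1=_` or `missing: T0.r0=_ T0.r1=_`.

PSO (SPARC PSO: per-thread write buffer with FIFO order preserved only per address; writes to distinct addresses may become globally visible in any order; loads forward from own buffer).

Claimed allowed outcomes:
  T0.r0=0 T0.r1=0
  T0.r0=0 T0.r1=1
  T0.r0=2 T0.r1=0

missing: T0.r0=2 T0.r1=1

outcome vector order: (T0.r0,T0.r1)
PSO: 4 outcomes — {(0,0); (0,1); (2,0); (2,1)}
PSO∖claimed = {(2,1)}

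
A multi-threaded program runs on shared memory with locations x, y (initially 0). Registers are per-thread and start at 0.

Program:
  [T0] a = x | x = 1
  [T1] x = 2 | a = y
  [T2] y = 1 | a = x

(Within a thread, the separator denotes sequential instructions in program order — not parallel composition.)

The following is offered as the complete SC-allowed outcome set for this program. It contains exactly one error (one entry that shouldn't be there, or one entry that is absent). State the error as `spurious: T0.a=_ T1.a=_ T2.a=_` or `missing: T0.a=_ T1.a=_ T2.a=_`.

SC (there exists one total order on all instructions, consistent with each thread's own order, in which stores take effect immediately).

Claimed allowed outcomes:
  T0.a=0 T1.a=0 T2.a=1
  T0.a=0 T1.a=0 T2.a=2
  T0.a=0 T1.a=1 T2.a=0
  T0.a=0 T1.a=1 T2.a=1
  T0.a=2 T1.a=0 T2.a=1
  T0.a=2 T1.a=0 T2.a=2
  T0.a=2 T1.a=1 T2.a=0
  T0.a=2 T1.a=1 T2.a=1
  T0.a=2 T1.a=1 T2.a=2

outcome vector order: (T0.a,T1.a,T2.a)
[SC] allowed = {<0 0 1>, <0 0 2>, <0 1 0>, <0 1 1>, <0 1 2>, <2 0 1>, <2 0 2>, <2 1 0>, <2 1 1>, <2 1 2>}
SC∖claimed = {<0 1 2>}

missing: T0.a=0 T1.a=1 T2.a=2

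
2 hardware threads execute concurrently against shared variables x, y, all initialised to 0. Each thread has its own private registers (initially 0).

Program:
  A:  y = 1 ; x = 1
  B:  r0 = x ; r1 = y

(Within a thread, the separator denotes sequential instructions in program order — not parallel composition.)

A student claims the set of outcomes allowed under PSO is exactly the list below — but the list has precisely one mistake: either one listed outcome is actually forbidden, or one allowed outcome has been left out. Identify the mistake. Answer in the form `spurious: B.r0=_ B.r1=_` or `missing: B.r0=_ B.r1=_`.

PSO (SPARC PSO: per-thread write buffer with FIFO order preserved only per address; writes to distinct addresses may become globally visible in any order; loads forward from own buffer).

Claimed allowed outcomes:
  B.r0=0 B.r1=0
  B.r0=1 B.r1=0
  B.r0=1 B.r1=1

missing: B.r0=0 B.r1=1

outcome vector order: (B.r0,B.r1)
PSO (4): <0 0>; <0 1>; <1 0>; <1 1>
PSO∖claimed = {<0 1>}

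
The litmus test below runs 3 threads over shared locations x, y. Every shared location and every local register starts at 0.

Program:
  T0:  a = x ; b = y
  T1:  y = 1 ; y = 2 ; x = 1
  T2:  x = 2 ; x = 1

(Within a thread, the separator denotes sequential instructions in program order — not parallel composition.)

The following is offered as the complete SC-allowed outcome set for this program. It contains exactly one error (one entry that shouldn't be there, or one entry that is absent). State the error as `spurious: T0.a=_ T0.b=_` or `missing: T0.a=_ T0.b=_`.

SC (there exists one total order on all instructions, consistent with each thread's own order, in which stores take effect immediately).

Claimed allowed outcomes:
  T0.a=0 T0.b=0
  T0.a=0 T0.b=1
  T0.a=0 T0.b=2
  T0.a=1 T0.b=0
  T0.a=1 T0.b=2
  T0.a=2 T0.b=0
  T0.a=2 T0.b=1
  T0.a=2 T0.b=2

missing: T0.a=1 T0.b=1

outcome vector order: (T0.a,T0.b)
SC (9): 00; 01; 02; 10; 11; 12; 20; 21; 22
SC∖claimed = {11}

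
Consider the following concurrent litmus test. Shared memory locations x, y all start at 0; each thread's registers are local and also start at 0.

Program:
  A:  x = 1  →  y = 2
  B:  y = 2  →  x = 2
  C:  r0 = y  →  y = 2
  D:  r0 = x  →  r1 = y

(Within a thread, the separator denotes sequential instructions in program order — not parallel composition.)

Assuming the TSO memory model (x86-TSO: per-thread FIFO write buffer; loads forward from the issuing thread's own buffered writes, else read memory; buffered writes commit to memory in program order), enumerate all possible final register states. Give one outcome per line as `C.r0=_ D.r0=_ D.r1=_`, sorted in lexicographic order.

C.r0=0 D.r0=0 D.r1=0
C.r0=0 D.r0=0 D.r1=2
C.r0=0 D.r0=1 D.r1=0
C.r0=0 D.r0=1 D.r1=2
C.r0=0 D.r0=2 D.r1=2
C.r0=2 D.r0=0 D.r1=0
C.r0=2 D.r0=0 D.r1=2
C.r0=2 D.r0=1 D.r1=0
C.r0=2 D.r0=1 D.r1=2
C.r0=2 D.r0=2 D.r1=2

outcome vector order: (C.r0,D.r0,D.r1)
|TSO outcomes| = 10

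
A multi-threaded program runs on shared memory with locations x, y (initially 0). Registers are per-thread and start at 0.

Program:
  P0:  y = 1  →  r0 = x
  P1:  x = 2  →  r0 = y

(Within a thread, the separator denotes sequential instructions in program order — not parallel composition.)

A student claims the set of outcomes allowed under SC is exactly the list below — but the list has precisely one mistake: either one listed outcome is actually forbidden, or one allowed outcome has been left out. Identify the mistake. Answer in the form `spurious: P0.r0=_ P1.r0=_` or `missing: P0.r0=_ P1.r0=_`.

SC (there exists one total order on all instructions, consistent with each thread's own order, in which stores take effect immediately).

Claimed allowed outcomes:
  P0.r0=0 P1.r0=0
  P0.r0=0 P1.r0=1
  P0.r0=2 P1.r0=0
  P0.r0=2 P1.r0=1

spurious: P0.r0=0 P1.r0=0

outcome vector order: (P0.r0,P1.r0)
SC: 3 outcomes — {0/1 2/0 2/1}
claimed∖SC = {0/0}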